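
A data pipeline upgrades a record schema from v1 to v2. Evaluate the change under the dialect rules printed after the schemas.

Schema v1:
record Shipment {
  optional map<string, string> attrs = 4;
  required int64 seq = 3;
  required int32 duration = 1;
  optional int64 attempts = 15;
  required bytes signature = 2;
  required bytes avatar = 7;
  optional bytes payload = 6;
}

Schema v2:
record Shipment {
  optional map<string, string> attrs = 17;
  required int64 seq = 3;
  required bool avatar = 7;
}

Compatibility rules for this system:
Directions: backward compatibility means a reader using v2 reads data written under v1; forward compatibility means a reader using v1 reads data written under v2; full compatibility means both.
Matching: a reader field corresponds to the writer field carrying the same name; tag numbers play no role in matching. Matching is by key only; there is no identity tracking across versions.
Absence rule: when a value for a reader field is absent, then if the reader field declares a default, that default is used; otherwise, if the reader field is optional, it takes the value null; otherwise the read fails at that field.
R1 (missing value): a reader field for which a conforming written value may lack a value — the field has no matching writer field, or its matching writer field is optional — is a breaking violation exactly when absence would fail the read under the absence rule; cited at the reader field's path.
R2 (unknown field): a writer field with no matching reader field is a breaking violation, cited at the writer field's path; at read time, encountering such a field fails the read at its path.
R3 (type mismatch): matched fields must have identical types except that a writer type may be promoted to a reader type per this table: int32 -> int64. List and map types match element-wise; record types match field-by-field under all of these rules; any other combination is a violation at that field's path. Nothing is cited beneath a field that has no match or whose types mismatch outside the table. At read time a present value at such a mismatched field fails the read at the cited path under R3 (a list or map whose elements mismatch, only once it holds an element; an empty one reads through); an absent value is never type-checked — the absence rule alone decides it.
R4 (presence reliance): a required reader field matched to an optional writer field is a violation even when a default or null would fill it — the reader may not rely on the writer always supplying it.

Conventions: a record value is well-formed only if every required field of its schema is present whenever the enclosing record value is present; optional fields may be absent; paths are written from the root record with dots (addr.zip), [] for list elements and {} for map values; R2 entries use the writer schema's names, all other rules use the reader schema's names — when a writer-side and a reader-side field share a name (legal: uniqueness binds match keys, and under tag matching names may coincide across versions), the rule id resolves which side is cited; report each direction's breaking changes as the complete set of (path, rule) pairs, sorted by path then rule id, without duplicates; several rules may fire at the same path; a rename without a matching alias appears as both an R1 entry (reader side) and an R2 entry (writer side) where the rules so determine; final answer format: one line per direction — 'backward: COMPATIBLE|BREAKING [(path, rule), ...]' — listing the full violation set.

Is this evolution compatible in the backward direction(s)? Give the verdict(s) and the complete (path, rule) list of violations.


backward: BREAKING [(attempts, R2), (avatar, R3), (duration, R2), (payload, R2), (signature, R2)]

in Shipment below, arrows point writer -> reader
backward pass over Shipment, reader schema v2, writer schema v1:
  attrs: map<string, string> -> map<string, string>, writer optional; from attrs
  seq: int64 -> int64, writer required; from seq
  avatar: bytes -> bool, writer required; from avatar
  writer field duration has no reader counterpart
  writer field attempts has no reader counterpart
  writer field signature has no reader counterpart
  writer field payload has no reader counterpart
  rule R2 violated at attempts
  rule R3 violated at avatar
  rule R2 violated at duration
  rule R2 violated at payload
  rule R2 violated at signature
  => backward: BREAKING (5)
diffs on Shipment not affecting the asked answer:
  field attrs in record Shipment: tag 4 changed to 17 -> no rule fires on it in Shipment's dialect; the asked verdict holds


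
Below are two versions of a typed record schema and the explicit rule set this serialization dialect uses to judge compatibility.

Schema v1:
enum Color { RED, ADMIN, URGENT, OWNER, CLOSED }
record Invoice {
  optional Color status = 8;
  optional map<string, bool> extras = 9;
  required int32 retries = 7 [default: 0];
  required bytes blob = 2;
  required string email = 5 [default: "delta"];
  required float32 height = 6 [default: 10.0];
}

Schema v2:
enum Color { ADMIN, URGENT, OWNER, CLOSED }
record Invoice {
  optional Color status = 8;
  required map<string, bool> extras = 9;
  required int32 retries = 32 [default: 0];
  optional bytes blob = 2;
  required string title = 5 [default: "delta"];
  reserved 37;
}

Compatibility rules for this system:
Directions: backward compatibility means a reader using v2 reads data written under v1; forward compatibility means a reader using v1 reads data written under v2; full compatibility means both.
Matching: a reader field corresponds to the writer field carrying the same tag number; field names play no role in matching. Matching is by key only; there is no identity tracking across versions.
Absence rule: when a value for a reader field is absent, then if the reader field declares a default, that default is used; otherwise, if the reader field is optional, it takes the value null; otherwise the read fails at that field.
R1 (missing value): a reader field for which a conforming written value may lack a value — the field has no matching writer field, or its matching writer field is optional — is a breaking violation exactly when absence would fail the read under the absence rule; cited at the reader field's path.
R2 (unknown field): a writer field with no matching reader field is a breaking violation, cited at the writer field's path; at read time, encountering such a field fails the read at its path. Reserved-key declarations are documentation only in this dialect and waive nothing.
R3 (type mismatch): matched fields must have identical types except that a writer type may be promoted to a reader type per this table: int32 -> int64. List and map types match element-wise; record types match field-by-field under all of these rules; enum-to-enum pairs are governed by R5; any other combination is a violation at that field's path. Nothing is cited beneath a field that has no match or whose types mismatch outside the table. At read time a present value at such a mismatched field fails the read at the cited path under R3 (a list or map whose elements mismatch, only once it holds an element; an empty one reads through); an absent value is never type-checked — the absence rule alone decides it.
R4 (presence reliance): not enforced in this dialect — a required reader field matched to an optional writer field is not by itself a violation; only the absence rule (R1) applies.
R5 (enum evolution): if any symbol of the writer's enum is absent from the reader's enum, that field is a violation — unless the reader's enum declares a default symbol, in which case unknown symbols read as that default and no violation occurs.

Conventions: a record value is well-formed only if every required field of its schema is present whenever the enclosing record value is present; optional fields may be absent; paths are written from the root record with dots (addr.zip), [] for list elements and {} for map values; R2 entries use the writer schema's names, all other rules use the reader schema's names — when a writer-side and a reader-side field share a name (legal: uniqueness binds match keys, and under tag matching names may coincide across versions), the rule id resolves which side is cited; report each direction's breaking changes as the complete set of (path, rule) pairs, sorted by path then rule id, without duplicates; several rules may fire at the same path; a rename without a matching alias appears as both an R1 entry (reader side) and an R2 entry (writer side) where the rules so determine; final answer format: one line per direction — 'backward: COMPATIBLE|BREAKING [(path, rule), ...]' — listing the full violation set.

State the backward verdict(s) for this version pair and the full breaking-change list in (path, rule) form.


backward: BREAKING [(extras, R1), (height, R2), (retries, R2), (status, R5)]

in Invoice below, arrows point writer -> reader
backward analysis of Invoice with v2 as reader and v1 as writer:
  status: paired with writer status (Color -> Color; writer optional)
  extras: paired with writer extras (map<string, bool> -> map<string, bool>; writer optional)
  retries has no writer counterpart
  blob: paired with writer blob (bytes -> bytes; writer required)
  title: paired with writer email (string -> string; writer required)
  leftover writer field: retries
  leftover writer field: height
  R1 fires at extras
  R2 fires at height
  R2 fires at retries
  R5 fires at status
  => backward verdict for Invoice: BREAKING, 4 violation(s)
checking off the Invoice differences that do not matter here:
  field blob in record Invoice: required changed to optional -> its effect on Invoice is confined to the forward direction, not asked
  renamed field email to title in record Invoice -> fires no rule on Invoice, leaving the asked answer as it is


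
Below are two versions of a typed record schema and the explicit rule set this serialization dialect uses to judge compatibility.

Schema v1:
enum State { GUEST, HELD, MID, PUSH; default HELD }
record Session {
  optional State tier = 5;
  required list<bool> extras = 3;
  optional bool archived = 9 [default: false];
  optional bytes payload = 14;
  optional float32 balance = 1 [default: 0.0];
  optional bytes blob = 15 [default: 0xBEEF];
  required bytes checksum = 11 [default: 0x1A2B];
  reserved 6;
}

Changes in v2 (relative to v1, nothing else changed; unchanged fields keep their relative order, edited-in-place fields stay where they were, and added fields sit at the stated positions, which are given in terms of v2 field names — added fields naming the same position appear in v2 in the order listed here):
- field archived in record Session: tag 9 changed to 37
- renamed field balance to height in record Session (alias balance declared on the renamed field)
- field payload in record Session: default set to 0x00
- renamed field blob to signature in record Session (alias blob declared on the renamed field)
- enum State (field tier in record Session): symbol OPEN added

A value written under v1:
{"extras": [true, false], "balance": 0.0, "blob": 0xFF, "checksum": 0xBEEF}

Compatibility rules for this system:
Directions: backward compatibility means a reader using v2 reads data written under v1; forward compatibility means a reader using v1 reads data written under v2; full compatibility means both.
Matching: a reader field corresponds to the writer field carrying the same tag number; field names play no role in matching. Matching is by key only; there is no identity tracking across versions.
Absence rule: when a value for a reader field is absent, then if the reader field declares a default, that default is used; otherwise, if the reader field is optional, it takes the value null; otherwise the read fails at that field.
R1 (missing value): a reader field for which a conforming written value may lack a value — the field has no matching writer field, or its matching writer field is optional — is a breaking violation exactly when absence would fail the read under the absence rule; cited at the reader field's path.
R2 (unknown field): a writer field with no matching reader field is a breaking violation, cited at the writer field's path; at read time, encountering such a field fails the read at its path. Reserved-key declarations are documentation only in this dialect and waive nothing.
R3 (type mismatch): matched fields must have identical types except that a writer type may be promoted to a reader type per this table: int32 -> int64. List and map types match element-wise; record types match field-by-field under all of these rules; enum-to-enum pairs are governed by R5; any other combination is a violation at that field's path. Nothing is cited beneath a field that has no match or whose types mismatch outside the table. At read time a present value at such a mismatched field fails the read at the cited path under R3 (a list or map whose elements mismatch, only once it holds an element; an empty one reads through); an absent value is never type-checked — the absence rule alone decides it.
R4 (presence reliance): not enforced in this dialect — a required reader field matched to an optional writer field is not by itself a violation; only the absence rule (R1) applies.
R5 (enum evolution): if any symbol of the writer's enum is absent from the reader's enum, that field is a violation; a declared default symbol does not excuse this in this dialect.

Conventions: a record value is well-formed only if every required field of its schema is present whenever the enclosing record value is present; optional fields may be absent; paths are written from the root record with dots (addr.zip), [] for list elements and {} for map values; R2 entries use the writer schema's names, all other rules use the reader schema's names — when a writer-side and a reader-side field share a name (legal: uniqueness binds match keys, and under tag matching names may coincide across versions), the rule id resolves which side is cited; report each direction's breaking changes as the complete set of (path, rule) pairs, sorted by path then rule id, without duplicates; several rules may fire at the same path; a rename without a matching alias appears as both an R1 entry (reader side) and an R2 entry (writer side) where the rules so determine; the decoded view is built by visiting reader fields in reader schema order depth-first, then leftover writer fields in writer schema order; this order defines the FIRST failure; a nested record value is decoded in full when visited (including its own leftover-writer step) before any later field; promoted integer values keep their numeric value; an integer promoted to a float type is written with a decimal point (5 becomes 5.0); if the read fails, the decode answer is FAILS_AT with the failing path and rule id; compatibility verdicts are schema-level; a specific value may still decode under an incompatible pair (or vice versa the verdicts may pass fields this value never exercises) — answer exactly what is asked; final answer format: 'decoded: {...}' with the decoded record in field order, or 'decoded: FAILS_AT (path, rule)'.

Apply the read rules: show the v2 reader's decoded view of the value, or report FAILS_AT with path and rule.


arrows below run writer -> reader for Session
decode walk for Session under reader schema v2:
  tier := null (missing; optional => null)
  extras := [true, false]
  archived := false (missing; default applied)
  payload := 0x00 (missing; default applied)
  height := 0.0 (from writer balance)
  signature := 0xFF (from writer blob)
  checksum := 0xBEEF
  => decoded: {"tier": null, "extras": [true, false], "archived": false, "payload": 0x00, "height": 0.0, "signature": 0xFF, "checksum": 0xBEEF}
ruling out the remaining Session differences:
  field archived in record Session: tag 9 changed to 37 -> a verdict-level change on Session — the shown value reads the same
  enum State (field tier in record Session): symbol OPEN added -> a verdict-level change on Session — the shown value reads the same

decoded: {"tier": null, "extras": [true, false], "archived": false, "payload": 0x00, "height": 0.0, "signature": 0xFF, "checksum": 0xBEEF}


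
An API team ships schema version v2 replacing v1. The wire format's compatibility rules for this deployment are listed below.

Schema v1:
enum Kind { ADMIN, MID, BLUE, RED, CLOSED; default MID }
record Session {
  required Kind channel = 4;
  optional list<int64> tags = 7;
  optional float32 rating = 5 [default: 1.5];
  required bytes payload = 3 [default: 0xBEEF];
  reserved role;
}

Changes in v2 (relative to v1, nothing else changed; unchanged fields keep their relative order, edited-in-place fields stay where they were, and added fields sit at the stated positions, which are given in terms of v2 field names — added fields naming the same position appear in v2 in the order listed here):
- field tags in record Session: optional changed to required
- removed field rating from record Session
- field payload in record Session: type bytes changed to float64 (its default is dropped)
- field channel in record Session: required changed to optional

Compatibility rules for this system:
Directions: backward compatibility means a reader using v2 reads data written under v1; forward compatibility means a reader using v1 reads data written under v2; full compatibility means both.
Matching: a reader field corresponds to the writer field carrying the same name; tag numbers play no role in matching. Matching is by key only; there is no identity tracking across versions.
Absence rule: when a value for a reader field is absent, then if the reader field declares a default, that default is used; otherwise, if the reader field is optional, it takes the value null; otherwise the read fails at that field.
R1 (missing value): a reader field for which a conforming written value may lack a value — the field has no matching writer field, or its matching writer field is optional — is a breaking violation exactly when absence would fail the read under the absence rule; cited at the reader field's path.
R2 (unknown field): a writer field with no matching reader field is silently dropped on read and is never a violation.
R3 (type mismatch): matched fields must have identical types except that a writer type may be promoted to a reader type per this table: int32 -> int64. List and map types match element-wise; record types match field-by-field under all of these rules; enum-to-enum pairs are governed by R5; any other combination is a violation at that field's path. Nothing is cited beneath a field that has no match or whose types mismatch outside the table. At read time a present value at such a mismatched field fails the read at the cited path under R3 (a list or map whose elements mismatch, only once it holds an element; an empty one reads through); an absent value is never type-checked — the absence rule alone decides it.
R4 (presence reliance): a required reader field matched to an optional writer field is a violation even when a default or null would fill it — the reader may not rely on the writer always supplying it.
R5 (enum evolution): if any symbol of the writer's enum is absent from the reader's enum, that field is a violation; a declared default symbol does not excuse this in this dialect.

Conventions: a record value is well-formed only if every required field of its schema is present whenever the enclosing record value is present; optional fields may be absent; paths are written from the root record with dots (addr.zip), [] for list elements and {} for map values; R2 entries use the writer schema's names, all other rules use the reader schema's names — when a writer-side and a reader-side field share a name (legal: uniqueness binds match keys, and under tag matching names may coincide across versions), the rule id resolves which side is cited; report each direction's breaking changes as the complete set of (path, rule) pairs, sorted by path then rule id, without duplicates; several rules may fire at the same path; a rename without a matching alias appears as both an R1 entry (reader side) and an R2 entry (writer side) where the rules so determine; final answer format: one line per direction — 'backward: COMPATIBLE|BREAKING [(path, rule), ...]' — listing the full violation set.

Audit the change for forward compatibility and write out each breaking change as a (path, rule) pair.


arrows below run writer -> reader for Session
forward analysis of Session with v1 as reader and v2 as writer:
  writer optional, Kind -> Kind: reader channel maps from writer channel
  writer required, list<int64> -> list<int64>: reader tags maps from writer tags
  rating: no writer-side match
  writer required, float64 -> bytes: reader payload maps from writer payload
  violation R1 at channel
  violation R4 at channel
  violation R3 at payload
  => forward verdict for Session: BREAKING, 3 violation(s)
the rest of the Session diff is inert for this question:
  field tags in record Session: optional changed to required -> fires only in the backward direction of Session, which is not asked here
  removed field rating from record Session -> inert for the asked Session verdict: nothing fires

forward: BREAKING [(channel, R1), (channel, R4), (payload, R3)]


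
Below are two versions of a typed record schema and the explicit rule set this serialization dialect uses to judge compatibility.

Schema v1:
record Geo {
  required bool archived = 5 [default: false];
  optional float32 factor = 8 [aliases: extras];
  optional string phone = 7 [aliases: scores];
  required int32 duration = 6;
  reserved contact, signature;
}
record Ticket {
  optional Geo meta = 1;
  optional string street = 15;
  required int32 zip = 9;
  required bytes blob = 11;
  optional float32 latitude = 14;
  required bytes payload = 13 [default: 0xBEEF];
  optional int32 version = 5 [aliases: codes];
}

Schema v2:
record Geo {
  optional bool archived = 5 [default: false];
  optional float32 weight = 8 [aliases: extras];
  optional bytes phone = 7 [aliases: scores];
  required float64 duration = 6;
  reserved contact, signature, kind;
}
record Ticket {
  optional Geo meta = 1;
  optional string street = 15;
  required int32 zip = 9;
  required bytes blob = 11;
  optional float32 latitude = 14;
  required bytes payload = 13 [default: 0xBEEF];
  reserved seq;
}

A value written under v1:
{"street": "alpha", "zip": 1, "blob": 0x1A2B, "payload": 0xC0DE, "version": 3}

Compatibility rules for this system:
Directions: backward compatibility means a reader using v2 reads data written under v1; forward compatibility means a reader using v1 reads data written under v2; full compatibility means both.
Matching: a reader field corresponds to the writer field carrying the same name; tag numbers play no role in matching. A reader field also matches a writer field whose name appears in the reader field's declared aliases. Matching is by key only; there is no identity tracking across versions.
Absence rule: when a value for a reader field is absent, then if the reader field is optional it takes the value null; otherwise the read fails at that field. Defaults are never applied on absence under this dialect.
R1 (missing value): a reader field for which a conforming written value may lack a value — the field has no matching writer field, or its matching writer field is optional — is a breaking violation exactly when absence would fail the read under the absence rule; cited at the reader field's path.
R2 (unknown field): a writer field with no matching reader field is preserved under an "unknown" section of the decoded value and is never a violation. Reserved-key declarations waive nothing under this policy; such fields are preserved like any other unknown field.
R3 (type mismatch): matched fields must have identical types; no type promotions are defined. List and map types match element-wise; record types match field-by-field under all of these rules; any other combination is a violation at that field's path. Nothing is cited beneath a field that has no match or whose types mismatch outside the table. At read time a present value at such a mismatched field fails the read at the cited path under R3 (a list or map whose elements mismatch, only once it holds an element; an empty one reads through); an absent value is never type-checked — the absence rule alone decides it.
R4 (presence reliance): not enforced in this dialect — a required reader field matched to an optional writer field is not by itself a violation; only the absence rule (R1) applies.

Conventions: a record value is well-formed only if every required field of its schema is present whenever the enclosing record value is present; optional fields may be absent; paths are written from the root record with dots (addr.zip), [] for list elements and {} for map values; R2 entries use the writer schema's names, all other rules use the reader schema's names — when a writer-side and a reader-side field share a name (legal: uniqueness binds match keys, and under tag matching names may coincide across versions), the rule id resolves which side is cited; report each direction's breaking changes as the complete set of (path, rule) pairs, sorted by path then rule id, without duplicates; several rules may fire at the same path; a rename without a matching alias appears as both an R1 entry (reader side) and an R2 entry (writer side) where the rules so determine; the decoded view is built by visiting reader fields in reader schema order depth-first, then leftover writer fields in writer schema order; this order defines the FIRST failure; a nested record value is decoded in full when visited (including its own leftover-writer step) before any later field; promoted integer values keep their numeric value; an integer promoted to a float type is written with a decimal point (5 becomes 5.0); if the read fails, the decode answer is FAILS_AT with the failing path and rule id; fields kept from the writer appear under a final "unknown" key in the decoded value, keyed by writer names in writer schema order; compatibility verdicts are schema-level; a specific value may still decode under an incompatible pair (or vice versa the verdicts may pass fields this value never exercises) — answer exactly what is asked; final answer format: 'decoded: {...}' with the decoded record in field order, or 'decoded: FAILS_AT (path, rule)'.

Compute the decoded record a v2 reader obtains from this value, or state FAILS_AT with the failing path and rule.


decoded: {"meta": null, "street": "alpha", "zip": 1, "blob": 0x1A2B, "latitude": null, "payload": 0xC0DE, "unknown": {"version": 3}}

the writer's type comes first in each Ticket pair
decode (reader v2):
  meta := null (not supplied -> null)
  street := "alpha"
  zip := 1
  blob := 0x1A2B
  latitude := null (not supplied -> null)
  payload := 0xC0DE
  writer version: kept under "unknown"
  => decoded: {"meta": null, "street": "alpha", "zip": 1, "blob": 0x1A2B, "latitude": null, "payload": 0xC0DE, "unknown": {"version": 3}}
the other Ticket changes do not affect what is asked:
  field archived in record Geo: required changed to optional -> changes Ticket's schema-level verdicts only — the decode of this value is the same
  field phone in record Geo: type string changed to bytes -> changes Ticket's schema-level verdicts only — the decode of this value is the same
  field duration in record Geo: type int32 changed to float64 -> changes Ticket's schema-level verdicts only — the decode of this value is the same
  renamed field factor to weight in record Geo -> inert under this dialect — no rule fires on Ticket and the result does not move


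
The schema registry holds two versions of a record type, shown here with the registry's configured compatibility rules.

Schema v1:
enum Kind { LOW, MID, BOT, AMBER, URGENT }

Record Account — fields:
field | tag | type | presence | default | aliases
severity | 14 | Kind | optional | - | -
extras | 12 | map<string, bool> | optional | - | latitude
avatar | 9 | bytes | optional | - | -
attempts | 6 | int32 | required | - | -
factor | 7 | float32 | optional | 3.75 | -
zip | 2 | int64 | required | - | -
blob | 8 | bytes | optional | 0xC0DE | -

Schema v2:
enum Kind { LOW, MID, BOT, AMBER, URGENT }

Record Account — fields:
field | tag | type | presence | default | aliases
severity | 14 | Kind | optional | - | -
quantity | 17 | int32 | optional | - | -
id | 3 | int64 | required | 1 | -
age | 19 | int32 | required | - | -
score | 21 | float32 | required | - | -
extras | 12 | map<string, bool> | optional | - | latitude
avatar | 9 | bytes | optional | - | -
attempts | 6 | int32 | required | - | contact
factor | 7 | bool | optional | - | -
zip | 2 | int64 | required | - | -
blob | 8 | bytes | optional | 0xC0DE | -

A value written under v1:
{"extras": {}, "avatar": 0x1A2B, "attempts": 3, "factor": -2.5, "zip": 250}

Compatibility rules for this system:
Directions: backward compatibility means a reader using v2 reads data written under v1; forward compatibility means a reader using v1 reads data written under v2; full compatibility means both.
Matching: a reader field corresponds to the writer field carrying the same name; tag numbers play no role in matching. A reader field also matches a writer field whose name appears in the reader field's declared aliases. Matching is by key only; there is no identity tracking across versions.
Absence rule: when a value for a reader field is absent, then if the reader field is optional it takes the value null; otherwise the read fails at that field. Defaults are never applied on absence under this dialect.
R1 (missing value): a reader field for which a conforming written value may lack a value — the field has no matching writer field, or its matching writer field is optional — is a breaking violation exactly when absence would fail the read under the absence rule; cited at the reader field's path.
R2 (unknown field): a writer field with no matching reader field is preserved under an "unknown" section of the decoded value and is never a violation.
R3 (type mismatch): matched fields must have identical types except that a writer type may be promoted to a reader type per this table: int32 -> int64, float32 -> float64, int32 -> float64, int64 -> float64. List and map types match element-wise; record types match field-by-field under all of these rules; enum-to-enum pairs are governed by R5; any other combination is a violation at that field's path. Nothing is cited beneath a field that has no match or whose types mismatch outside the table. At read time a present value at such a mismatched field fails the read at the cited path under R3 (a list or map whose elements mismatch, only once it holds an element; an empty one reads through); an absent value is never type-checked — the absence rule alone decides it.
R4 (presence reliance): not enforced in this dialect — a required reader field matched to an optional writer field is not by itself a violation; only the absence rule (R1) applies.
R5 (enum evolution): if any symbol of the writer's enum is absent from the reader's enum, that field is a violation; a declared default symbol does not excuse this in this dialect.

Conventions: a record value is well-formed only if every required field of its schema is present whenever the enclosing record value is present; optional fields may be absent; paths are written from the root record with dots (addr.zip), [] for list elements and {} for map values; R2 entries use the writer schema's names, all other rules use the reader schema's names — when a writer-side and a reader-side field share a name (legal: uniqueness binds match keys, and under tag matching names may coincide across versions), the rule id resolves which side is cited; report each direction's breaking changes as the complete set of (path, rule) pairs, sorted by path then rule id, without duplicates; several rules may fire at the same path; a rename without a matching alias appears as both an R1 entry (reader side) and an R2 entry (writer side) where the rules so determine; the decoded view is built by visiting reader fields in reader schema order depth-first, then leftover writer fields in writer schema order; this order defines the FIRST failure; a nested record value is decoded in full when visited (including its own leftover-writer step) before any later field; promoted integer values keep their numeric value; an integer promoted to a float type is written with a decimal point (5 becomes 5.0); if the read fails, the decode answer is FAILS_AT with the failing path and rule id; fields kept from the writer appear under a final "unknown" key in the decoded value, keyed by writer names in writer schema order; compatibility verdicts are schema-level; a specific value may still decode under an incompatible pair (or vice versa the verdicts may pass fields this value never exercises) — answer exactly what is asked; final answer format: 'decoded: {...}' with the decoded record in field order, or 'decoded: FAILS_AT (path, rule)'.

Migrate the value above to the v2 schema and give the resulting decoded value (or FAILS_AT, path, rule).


decoded: FAILS_AT (id, R1)

arrows below run writer -> reader for Account
decoding the Account value with the v2 reader:
  severity := null (absent, optional -> null)
  quantity := null (absent, optional -> null)
  read fails at id under R1 (no fill)
  => FAILS_AT (id, R1)
checking off the Account differences that do not matter here:
  added field quantity to record Account: optional int32, tag 17 (in v2 it sits immediately before extras) -> inert under this dialect — no rule fires on Account and the result does not move
  field factor in record Account: type float32 changed to bool (its default is dropped) -> matters for Account compatibility verdicts, not for this value's decode
  added field score to record Account: required float32, tag 21 (in v2 it sits immediately before extras) -> matters for Account compatibility verdicts, not for this value's decode
  added field age to record Account: required int32, tag 19 (in v2 it sits immediately before extras) -> matters for Account compatibility verdicts, not for this value's decode


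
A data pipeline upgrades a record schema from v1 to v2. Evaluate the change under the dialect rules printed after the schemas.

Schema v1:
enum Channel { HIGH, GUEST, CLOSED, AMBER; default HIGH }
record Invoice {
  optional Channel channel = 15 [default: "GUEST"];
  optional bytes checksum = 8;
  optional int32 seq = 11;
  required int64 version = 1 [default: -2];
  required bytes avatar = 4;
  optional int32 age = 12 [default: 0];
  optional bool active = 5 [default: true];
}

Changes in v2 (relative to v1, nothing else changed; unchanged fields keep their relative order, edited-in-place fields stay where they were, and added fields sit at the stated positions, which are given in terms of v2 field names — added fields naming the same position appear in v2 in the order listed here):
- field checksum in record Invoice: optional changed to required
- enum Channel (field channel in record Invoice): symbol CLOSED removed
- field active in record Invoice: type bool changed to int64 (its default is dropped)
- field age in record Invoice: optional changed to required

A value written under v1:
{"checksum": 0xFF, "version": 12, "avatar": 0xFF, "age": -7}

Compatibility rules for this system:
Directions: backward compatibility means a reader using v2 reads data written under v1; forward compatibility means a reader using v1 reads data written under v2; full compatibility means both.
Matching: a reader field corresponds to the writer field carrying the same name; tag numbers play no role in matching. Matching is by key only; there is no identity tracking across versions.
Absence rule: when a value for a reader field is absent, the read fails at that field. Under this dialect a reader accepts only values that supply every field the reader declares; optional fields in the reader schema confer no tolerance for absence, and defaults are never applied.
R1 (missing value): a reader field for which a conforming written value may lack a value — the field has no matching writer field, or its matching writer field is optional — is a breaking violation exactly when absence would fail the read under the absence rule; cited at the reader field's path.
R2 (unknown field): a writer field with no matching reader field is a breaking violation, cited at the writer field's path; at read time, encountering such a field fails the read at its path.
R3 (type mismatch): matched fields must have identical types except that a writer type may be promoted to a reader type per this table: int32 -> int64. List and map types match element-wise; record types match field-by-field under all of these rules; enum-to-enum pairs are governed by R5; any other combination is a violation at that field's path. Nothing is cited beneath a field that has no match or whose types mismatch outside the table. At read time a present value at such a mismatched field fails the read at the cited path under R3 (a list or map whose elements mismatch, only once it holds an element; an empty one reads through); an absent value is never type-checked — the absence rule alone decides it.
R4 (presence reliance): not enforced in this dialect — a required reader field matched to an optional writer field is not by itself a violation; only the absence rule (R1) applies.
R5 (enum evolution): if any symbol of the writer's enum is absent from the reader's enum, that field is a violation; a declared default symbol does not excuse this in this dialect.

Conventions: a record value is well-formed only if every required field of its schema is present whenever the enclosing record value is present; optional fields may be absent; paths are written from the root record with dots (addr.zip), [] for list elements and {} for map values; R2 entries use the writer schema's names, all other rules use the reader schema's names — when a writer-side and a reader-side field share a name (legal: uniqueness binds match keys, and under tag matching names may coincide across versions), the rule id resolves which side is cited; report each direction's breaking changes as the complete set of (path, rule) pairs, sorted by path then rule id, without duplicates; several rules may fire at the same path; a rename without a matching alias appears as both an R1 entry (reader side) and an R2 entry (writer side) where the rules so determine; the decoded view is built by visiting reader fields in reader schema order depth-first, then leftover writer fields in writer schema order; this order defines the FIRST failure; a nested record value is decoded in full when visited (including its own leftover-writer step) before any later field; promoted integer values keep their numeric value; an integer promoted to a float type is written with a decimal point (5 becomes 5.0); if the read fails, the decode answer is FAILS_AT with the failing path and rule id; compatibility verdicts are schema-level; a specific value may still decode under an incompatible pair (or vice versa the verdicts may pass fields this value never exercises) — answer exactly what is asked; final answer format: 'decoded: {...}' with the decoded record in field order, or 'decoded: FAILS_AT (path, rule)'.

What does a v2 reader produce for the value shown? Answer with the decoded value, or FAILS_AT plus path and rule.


decoded: FAILS_AT (channel, R1)

arrows below run writer -> reader for Invoice
decode walk for Invoice under reader schema v2:
  read fails at channel under R1 (no fill)
  => FAILS_AT (channel, R1)
the rest of the Invoice diff is inert for this question:
  field checksum in record Invoice: optional changed to required -> changes Invoice's schema-level verdicts only — the decode of this value is the same
  field active in record Invoice: type bool changed to int64 (its default is dropped) -> changes Invoice's schema-level verdicts only — the decode of this value is the same
  field age in record Invoice: optional changed to required -> changes Invoice's schema-level verdicts only — the decode of this value is the same


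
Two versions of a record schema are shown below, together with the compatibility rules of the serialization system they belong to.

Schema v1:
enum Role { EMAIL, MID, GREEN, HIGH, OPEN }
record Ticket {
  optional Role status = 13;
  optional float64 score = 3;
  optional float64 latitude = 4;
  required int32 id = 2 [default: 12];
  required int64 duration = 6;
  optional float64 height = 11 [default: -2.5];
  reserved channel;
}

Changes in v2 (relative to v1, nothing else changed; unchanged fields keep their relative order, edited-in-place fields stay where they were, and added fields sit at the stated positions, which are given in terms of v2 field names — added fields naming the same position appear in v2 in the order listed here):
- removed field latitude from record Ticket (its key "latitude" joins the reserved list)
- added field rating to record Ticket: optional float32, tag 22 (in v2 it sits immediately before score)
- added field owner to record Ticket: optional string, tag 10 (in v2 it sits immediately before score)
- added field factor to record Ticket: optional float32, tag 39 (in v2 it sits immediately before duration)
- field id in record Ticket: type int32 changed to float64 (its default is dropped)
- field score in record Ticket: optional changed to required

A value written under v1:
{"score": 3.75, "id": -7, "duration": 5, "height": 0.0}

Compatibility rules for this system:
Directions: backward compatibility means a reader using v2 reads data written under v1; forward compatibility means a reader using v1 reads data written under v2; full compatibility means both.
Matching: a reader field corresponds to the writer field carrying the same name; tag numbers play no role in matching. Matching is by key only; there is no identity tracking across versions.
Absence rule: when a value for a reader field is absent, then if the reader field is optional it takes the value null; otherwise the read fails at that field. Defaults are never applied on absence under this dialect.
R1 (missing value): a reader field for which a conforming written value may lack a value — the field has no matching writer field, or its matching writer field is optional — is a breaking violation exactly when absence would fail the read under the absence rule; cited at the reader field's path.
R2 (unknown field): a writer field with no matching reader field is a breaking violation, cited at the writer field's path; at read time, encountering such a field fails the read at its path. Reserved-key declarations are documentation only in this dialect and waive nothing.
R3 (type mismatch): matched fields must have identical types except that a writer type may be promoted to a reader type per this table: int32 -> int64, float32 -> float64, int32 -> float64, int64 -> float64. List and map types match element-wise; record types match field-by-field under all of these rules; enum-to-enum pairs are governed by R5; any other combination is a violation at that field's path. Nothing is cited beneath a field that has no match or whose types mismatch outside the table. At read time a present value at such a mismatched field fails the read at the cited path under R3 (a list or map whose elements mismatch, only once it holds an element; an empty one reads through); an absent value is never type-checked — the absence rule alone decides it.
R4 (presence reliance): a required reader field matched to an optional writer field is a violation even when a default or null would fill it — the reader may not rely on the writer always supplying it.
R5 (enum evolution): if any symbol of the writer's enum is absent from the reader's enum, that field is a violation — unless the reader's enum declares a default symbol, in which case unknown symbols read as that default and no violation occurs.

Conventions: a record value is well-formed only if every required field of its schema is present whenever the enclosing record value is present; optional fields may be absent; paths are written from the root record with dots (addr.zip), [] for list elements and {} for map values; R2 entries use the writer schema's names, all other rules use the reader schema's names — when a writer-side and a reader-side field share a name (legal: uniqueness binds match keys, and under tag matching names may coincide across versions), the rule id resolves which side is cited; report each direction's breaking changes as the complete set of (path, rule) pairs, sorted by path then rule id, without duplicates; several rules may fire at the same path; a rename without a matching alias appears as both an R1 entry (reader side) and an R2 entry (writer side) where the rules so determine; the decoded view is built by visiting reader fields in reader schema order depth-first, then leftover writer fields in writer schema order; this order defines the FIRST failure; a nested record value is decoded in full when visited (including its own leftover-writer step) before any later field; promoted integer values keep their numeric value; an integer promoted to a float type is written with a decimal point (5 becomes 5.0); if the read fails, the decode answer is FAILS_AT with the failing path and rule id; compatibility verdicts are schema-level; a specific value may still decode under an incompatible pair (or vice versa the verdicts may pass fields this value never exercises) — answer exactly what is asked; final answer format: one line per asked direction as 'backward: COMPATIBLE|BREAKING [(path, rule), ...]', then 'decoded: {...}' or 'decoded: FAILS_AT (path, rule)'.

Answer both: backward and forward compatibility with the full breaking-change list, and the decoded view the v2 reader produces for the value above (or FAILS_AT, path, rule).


arrows below run writer -> reader for Ticket
backward pass over Ticket, reader schema v2, writer schema v1:
  status: paired with writer status (Role -> Role; writer optional)
  rating has no writer counterpart
  owner has no writer counterpart
  score: paired with writer score (float64 -> float64; writer optional)
  id: paired with writer id (int32 -> float64; writer required)
  factor has no writer counterpart
  duration: paired with writer duration (int64 -> int64; writer required)
  height: paired with writer height (float64 -> float64; writer optional)
  writer latitude: unknown to reader
  R2 fires at latitude
  R1 fires at score
  R4 fires at score
  => 3 violation(s): backward is BREAKING for Ticket
forward pass over Ticket, reader schema v1, writer schema v2:
  status: paired with writer status (Role -> Role; writer optional)
  score: paired with writer score (float64 -> float64; writer required)
  latitude has no writer counterpart
  id: paired with writer id (float64 -> int32; writer required)
  duration: paired with writer duration (int64 -> int64; writer required)
  height: paired with writer height (float64 -> float64; writer optional)
  writer rating: unknown to reader
  writer owner: unknown to reader
  writer factor: unknown to reader
  R2 fires at factor
  R3 fires at id
  R2 fires at owner
  R2 fires at rating
  => 4 violation(s): forward is BREAKING for Ticket
decode (reader v2):
  status := null (not supplied -> null)
  rating := null (not supplied -> null)
  owner := null (not supplied -> null)
  score := 3.75
  id := -7.0 (int32 -> float64)
  factor := null (not supplied -> null)
  duration := 5
  height := 0.0
  => decoded: {"status": null, "rating": null, "owner": null, "score": 3.75, "id": -7.0, "factor": null, "duration": 5, "height": 0.0}

backward: BREAKING [(latitude, R2), (score, R1), (score, R4)]; forward: BREAKING [(factor, R2), (id, R3), (owner, R2), (rating, R2)]; decoded: {"status": null, "rating": null, "owner": null, "score": 3.75, "id": -7.0, "factor": null, "duration": 5, "height": 0.0}
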